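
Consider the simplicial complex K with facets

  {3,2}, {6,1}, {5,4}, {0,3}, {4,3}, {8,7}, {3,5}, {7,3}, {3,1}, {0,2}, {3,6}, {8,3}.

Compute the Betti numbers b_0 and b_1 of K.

b_0 = 1, b_1 = 4.

Order the vertices as 0 < 1 < 2 < 3 < 4 < 5 < 6 < 7 < 8. Listing each simplex with vertices in this order, K has dimension 1 with simplices:

  0-simplices (9): [0], [1], [2], [3], [4], [5], [6], [7], [8]
  1-simplices (12): [0,2], [0,3], [1,3], [1,6], [2,3], [3,4], [3,5], [3,6], [3,7], [3,8], [4,5], [7,8]

so the chain groups are C_0 ≅ Z^9, C_1 ≅ Z^12.

∂_1: C_1 → C_0 sends each edge [p,q] (with p < q) to q − p. For instance
  ∂[3,5] = [5] − [3].
The 9×12 boundary matrix has rank 8 and Smith normal form diag(1,1,1,1,1,1,1,1).

Computing H_k = (kernel of ∂_k) / (image of ∂_{k+1}):

  H_0: rank C_0 − rank ∂_1 = 9 − 8 = 1, and the invariant factors of ∂_1 are all 1, so H_0 ≅ Z.
  H_1: rank ker ∂_1 − rank ∂_2 = (12 − 8) − 0 = 4, and there is no ∂_2, so H_1 ≅ Z^4.

(K is a triangulation of a wedge of 4 circles.)

Hence the Betti numbers are b_0 = 1, b_1 = 4.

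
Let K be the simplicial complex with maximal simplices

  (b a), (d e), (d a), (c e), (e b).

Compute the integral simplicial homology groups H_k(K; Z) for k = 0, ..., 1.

H_0 ≅ Z,  H_1 ≅ Z.

Fix the vertex order a < b < c < d < e and write every simplex with vertices in increasing order. Then dim K = 1 and the simplices of K are:

  0-simplices (5): a, b, c, d, e
  1-simplices (5): ab, ad, be, ce, de

so the chain groups are C_0 ≅ Z^5, C_1 ≅ Z^5.

Boundary ∂_1: C_1 → C_0 is given by ∂[p,q] = [q] − [p]. For instance
  ∂ce = e − c.
The 5×5 boundary matrix has rank 4 and Smith normal form diag(1,1,1,1).

From H_k ≅ ker(∂_k) / im(∂_{k+1}) we obtain:

  H_0: rank C_0 − rank ∂_1 = 5 − 4 = 1, and the invariant factors of ∂_1 are all 1, so H_0 ≅ Z.
  H_1: rank ker ∂_1 − rank ∂_2 = (5 − 4) − 0 = 1, and there is no ∂_2, so H_1 ≅ Z.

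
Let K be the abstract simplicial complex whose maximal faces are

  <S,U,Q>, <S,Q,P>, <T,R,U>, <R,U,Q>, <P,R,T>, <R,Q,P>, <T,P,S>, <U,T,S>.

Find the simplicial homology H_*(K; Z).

H_0 = Z,  H_1 = 0,  H_2 = Z.

We work with the vertex ordering P < Q < R < S < T < U. The simplices of K, each written with vertices in increasing order, are:

  0-simplices (6): P, Q, R, S, T, U
  1-simplices (12): PQ, PR, PS, PT, QR, QS, QU, RT, RU, ST, SU, TU
  2-simplices (8): PQR, PQS, PRT, PST, QRU, QSU, RTU, STU

so the chain groups are C_0 ≅ Z^6, C_1 ≅ Z^12, C_2 ≅ Z^8.

The boundary map ∂_1: C_1 → C_0 sends each edge [p,q] (with p < q) to q − p. For instance
  ∂TU = U − T.
This gives a 6×12 integer matrix of rank 5; reducing to Smith normal form yields diagonal entries (1,1,1,1,1).

The boundary map ∂_2: C_2 → C_1 acts by ∂[p,q,r] = [q,r] − [p,r] + [p,q]. For instance
  ∂STU = TU − SU + ST,
  ∂QSU = SU − QU + QS.
As a 12×8 matrix over Z this has rank 7, with invariant factors (1,1,1,1,1,1,1).

Reading off H_k = ker ∂_k / im ∂_{k+1}:

  H_0: rank C_0 − rank ∂_1 = 6 − 5 = 1, and the invariant factors of ∂_1 are all 1, so H_0 ≅ Z.
  H_1: rank ker ∂_1 − rank ∂_2 = (12 − 5) − 7 = 0, and the invariant factors of ∂_2 are all 1, so H_1 ≅ 0.
  H_2: rank ker ∂_2 − rank ∂_3 = (8 − 7) − 0 = 1, and there is no ∂_3, so H_2 ≅ Z.

As a check, the Euler characteristic is 6 − 12 + 8 = 2, which agrees with 1 − 0 + 1 = 2.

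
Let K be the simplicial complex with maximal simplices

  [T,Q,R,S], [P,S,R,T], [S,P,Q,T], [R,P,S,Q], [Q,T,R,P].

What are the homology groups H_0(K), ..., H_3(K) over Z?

We work with the vertex ordering P < Q < R < S < T. The simplices of K, each written with vertices in increasing order, are:

  0-simplices (5): P, Q, R, S, T
  1-simplices (10): PQ, PR, PS, PT, QR, QS, QT, RS, RT, ST
  2-simplices (10): PQR, PQS, PQT, PRS, PRT, PST, QRS, QRT, QST, RST
  3-simplices (5): PQRS, PQRT, PQST, PRST, QRST

Hence C_0 ≅ Z^5, C_1 ≅ Z^10, C_2 ≅ Z^10, C_3 ≅ Z^5.

Boundary ∂_1: C_1 → C_0 maps an edge to its endpoints' difference, ∂[p,q] = q − p.
The 5×10 boundary matrix has rank 4 and Smith normal form diag(1,1,1,1).

The boundary map ∂_2: C_2 → C_1 sends each 2-simplex [p,q,r] to [q,r] − [p,r] + [p,q]. For instance
  ∂PQT = QT − PT + PQ,
  ∂QRS = RS − QS + QR.
This gives a 10×10 integer matrix of rank 6; reducing to Smith normal form yields diagonal entries (1,1,1,1,1,1).

∂_3: C_3 → C_2 sends each 3-simplex σ to the alternating sum Σ_i (−1)^i (σ with its i-th vertex removed). For instance
  ∂QRST = RST − QST + QRT − QRS,
  ∂PQST = QST − PST + PQT − PQS.
The resulting 10×5 matrix has rank 4, and its Smith normal form has invariant factors (1,1,1,1).

Computing H_k = (kernel of ∂_k) / (image of ∂_{k+1}):

  H_0: rank C_0 − rank ∂_1 = 5 − 4 = 1, and the invariant factors of ∂_1 are all 1, so H_0 ≅ Z.
  H_1: rank ker ∂_1 − rank ∂_2 = (10 − 4) − 6 = 0, and the invariant factors of ∂_2 are all 1, so H_1 ≅ 0.
  H_2: rank ker ∂_2 − rank ∂_3 = (10 − 6) − 4 = 0, and the invariant factors of ∂_3 are all 1, so H_2 ≅ 0.
  H_3: rank ker ∂_3 − rank ∂_4 = (5 − 4) − 0 = 1, and there is no ∂_4, so H_3 ≅ Z.

As a check, the Euler characteristic is 5 − 10 + 10 − 5 = 0, which agrees with 1 − 0 + 0 − 1 = 0.

H_0 ≅ Z,  H_1 = 0,  H_2 = 0,  H_3 ≅ Z.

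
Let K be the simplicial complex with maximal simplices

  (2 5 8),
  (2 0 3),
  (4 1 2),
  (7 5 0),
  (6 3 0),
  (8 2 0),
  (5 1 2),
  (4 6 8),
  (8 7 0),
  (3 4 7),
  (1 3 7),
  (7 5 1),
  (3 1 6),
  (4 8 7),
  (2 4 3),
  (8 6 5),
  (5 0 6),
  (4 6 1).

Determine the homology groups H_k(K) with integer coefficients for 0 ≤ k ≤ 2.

H_0 = Z,  H_1 = Z ⊕ Z/2Z,  H_2 = 0.

Order the vertices as 0 < 1 < 2 < 3 < 4 < 5 < 6 < 7 < 8. Listing each simplex with vertices in this order, K has dimension 2 with simplices:

  0-simplices (9): [0], [1], [2], [3], [4], [5], [6], [7], [8]
  1-simplices (27): (27 of them)
  2-simplices (18): [0,2,3], [0,2,8], [0,3,6], [0,5,6], [0,5,7], [0,7,8], [1,2,4], [1,2,5], [1,3,6], [1,3,7], [1,4,6], [1,5,7], [2,3,4], [2,5,8], [3,4,7], [4,6,8], [4,7,8], [5,6,8]

so the chain groups are C_0 ≅ Z^9, C_1 ≅ Z^27, C_2 ≅ Z^18.

The boundary map ∂_1: C_1 → C_0 is given by ∂[p,q] = [q] − [p].
The resulting 9×27 matrix has rank 8, and its Smith normal form has invariant factors (1,1,1,1,1,1,1,1).

Boundary ∂_2: C_2 → C_1 acts by ∂[p,q,r] = [q,r] − [p,r] + [p,q]. For instance
  ∂[0,2,3] = [2,3] − [0,3] + [0,2],
  ∂[1,3,6] = [3,6] − [1,6] + [1,3].
The resulting 27×18 matrix has rank 18, and its Smith normal form has invariant factors (1,1,1,1,1,1,1,1,1,1,1,1,1,1,1,1,1,2).

Reading off H_k = ker ∂_k / im ∂_{k+1}:

  H_0: rank C_0 − rank ∂_1 = 9 − 8 = 1, and the invariant factors of ∂_1 are all 1, so H_0 ≅ Z.
  H_1: rank ker ∂_1 − rank ∂_2 = (27 − 8) − 18 = 1, and ∂_2 has invariant factor 2 > 1, so H_1 ≅ Z ⊕ Z/2Z.
  H_2: rank ker ∂_2 − rank ∂_3 = (18 − 18) − 0 = 0, and there is no ∂_3, so H_2 ≅ 0.

(K is a triangulation of the Klein bottle.)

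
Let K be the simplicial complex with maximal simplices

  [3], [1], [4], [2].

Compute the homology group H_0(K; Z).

We work with the vertex ordering 1 < 2 < 3 < 4. The simplices of K, each written with vertices in increasing order, are:

  0-simplices (4): [1], [2], [3], [4]

so the chain groups are C_0 ≅ Z^4.

From H_k ≅ ker(∂_k) / im(∂_{k+1}) we obtain:

  H_0: rank C_0 − rank ∂_1 = 4 − 0 = 4, and there is no ∂_1, so H_0 ≅ Z^4.

H_0 = Z^4.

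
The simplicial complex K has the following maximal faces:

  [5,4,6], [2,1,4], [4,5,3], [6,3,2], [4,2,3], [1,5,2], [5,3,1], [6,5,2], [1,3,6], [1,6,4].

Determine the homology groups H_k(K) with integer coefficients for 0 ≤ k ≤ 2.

H_0 = Z,  H_1 = Z/2,  H_2 = 0.

We work with the vertex ordering 1 < 2 < 3 < 4 < 5 < 6. The simplices of K, each written with vertices in increasing order, are:

  0-simplices (6): [1], [2], [3], [4], [5], [6]
  1-simplices (15): [1,2], [1,3], [1,4], [1,5], [1,6], [2,3], [2,4], [2,5], [2,6], [3,4], [3,5], [3,6], [4,5], [4,6], [5,6]
  2-simplices (10): [1,2,4], [1,2,5], [1,3,5], [1,3,6], [1,4,6], [2,3,4], [2,3,6], [2,5,6], [3,4,5], [4,5,6]

giving chain groups C_0 ≅ Z^6, C_1 ≅ Z^15, C_2 ≅ Z^10.

∂_1: C_1 → C_0 is given by ∂[p,q] = [q] − [p].
The resulting 6×15 matrix has rank 5, and its Smith normal form has invariant factors (1,1,1,1,1).

∂_2: C_2 → C_1 acts by ∂[p,q,r] = [q,r] − [p,r] + [p,q]. For instance
  ∂[3,4,5] = [4,5] − [3,5] + [3,4],
  ∂[1,2,4] = [2,4] − [1,4] + [1,2].
The resulting 15×10 matrix has rank 10, and its Smith normal form has invariant factors (1,1,1,1,1,1,1,1,1,2).

Computing H_k = (kernel of ∂_k) / (image of ∂_{k+1}):

  H_0: rank C_0 − rank ∂_1 = 6 − 5 = 1, and the invariant factors of ∂_1 are all 1, so H_0 = Z.
  H_1: rank ker ∂_1 − rank ∂_2 = (15 − 5) − 10 = 0, and ∂_2 has invariant factor 2 > 1, so H_1 = Z/2.
  H_2: rank ker ∂_2 − rank ∂_3 = (10 − 10) − 0 = 0, and there is no ∂_3, so H_2 = 0.

As a check, the Euler characteristic is 6 − 15 + 10 = 1, which agrees with 1 − 0 + 0 = 1.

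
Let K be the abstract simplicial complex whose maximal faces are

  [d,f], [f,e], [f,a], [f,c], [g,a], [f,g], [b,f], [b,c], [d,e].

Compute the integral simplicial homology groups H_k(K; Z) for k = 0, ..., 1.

H_0 = Z,  H_1 = Z^3.

K has 7 vertices, 9 edges.
rank ∂_0 = 0, rank ∂_1 = 6 ⇒ b_0 = 7 − 0 − 6 = 1; all invariant factors of ∂_1 are 1 so no torsion. So H_0 = Z.
rank ∂_1 = 6, rank ∂_2 = 0 ⇒ b_1 = 9 − 6 − 0 = 3. So H_1 = Z^3.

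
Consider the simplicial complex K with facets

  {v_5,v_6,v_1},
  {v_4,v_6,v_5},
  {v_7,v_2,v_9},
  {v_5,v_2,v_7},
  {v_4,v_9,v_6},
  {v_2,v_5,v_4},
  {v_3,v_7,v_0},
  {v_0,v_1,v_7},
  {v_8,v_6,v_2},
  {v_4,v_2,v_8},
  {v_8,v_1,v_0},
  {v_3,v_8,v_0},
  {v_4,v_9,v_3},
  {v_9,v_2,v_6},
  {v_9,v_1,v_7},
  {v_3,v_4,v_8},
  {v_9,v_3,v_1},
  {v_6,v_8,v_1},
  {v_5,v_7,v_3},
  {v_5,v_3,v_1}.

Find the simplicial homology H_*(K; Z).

We work with the vertex ordering v_0 < v_1 < v_2 < v_3 < v_4 < v_5 < v_6 < v_7 < v_8 < v_9. The simplices of K, each written with vertices in increasing order, are:

  0-simplices (10): [v_0], [v_1], [v_2], [v_3], [v_4], [v_5], [v_6], [v_7], [v_8], [v_9]
  1-simplices (30): (30 of them)
  2-simplices (20): (20 of them)

Hence C_0 ≅ Z^10, C_1 ≅ Z^30, C_2 ≅ Z^20.

Boundary ∂_1: C_1 → C_0 is given by ∂[p,q] = [q] − [p]. For instance
  ∂[v_1,v_7] = [v_7] − [v_1].
This gives a 10×30 integer matrix of rank 9; reducing to Smith normal form yields diagonal entries (1,1,1,1,1,1,1,1,1).

The boundary map ∂_2: C_2 → C_1 sends each 2-simplex [p,q,r] to [q,r] − [p,r] + [p,q]. For instance
  ∂[v_1,v_3,v_5] = [v_3,v_5] − [v_1,v_5] + [v_1,v_3],
  ∂[v_0,v_3,v_8] = [v_3,v_8] − [v_0,v_8] + [v_0,v_3].
The resulting 30×20 matrix has rank 20, and its Smith normal form has invariant factors (1,1,1,1,1,1,1,1,1,1,1,1,1,1,1,1,1,1,1,2).

Reading off H_k = ker ∂_k / im ∂_{k+1}:

  H_0: rank C_0 − rank ∂_1 = 10 − 9 = 1, and the invariant factors of ∂_1 are all 1, so H_0 ≅ Z.
  H_1: rank ker ∂_1 − rank ∂_2 = (30 − 9) − 20 = 1, and ∂_2 has invariant factor 2 > 1, so H_1 ≅ Z ⊕ Z/2.
  H_2: rank ker ∂_2 − rank ∂_3 = (20 − 20) − 0 = 0, and there is no ∂_3, so H_2 ≅ 0.

(K is a triangulation of the Klein bottle.)

H_0 ≅ Z,  H_1 ≅ Z ⊕ Z/2,  H_2 = 0.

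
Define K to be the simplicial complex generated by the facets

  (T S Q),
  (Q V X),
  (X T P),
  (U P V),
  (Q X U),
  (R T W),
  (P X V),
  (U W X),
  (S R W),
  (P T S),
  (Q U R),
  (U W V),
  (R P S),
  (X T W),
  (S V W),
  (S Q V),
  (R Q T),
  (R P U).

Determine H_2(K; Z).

H_2 = 0.

Fix the vertex order P < Q < R < S < T < U < V < W < X and write every simplex with vertices in increasing order. Then dim K = 2 and the simplices of K are:

  0-simplices (9): P, Q, R, S, T, U, V, W, X
  1-simplices (27): PR, PS, PT, PU, PV, PX, QR, QS, QT, QU, QV, QX, RS, RT, RU, RW, ST, SV, SW, TW, TX, UV, UW, UX, VW, VX, WX
  2-simplices (18): PRS, PRU, PST, PTX, PUV, PVX, QRT, QRU, QST, QSV, QUX, QVX, RSW, RTW, SVW, TWX, UVW, UWX

so the chain groups are C_0 ≅ Z^9, C_1 ≅ Z^27, C_2 ≅ Z^18.

∂_1: C_1 → C_0 maps an edge to its endpoints' difference, ∂[p,q] = q − p.
The resulting 9×27 matrix has rank 8, and its Smith normal form has invariant factors (1,1,1,1,1,1,1,1).

∂_2: C_2 → C_1 acts by ∂[p,q,r] = [q,r] − [p,r] + [p,q]. For instance
  ∂QUX = UX − QX + QU,
  ∂PUV = UV − PV + PU.
The 27×18 boundary matrix has rank 18 and Smith normal form diag(1,1,1,1,1,1,1,1,1,1,1,1,1,1,1,1,1,2).

Computing H_k = (kernel of ∂_k) / (image of ∂_{k+1}):

  H_2: rank ker ∂_2 − rank ∂_3 = (18 − 18) − 0 = 0, and there is no ∂_3, so H_2 ≅ 0.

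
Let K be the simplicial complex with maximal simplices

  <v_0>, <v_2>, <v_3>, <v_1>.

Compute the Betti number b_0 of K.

b_0 = 4.

Take the total order v_0 < v_1 < v_2 < v_3 on the vertex set. Then K (dimension 0) consists of the simplices:

  0-simplices (4): [v_0], [v_1], [v_2], [v_3]

so the chain groups are C_0 ≅ Z^4.

Reading off H_k = ker ∂_k / im ∂_{k+1}:

  H_0: rank C_0 − rank ∂_1 = 4 − 0 = 4, and there is no ∂_1, so H_0 = Z^4.

Hence the Betti numbers are b_0 = 4.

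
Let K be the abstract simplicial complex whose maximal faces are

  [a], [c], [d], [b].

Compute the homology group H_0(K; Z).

H_0 = Z^4.

We work with the vertex ordering a < b < c < d. The simplices of K, each written with vertices in increasing order, are:

  0-simplices (4): a, b, c, d

giving chain groups C_0 ≅ Z^4.

From H_k ≅ ker(∂_k) / im(∂_{k+1}) we obtain:

  H_0: rank C_0 − rank ∂_1 = 4 − 0 = 4, and there is no ∂_1, so H_0 ≅ Z^4.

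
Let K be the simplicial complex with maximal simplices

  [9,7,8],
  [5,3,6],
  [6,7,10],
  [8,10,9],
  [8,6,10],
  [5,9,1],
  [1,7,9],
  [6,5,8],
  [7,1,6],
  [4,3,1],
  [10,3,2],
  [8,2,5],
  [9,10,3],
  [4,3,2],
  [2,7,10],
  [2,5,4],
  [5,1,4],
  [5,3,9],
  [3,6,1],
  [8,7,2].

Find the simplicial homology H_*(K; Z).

H_0 = Z,  H_1 = Z ⊕ Z/2Z,  H_2 = 0.

Take the total order 1 < 2 < 3 < 4 < 5 < 6 < 7 < 8 < 9 < 10 on the vertex set. Then K (dimension 2) consists of the simplices:

  0-simplices (10): [1], [2], [3], [4], [5], [6], [7], [8], [9], [10]
  1-simplices (30): (30 of them)
  2-simplices (20): (20 of them)

Hence C_0 ≅ Z^10, C_1 ≅ Z^30, C_2 ≅ Z^20.

∂_1: C_1 → C_0 maps an edge to its endpoints' difference, ∂[p,q] = q − p.
The resulting 10×30 matrix has rank 9, and its Smith normal form has invariant factors (1,1,1,1,1,1,1,1,1).

Boundary ∂_2: C_2 → C_1 maps a triangle to the signed sum of its edges. For instance
  ∂[7,8,9] = [8,9] − [7,9] + [7,8],
  ∂[1,3,4] = [3,4] − [1,4] + [1,3].
The 30×20 boundary matrix has rank 20 and Smith normal form diag(1,1,1,1,1,1,1,1,1,1,1,1,1,1,1,1,1,1,1,2).

Reading off H_k = ker ∂_k / im ∂_{k+1}:

  H_0: rank C_0 − rank ∂_1 = 10 − 9 = 1, and the invariant factors of ∂_1 are all 1, so H_0 = Z.
  H_1: rank ker ∂_1 − rank ∂_2 = (30 − 9) − 20 = 1, and ∂_2 has invariant factor 2 > 1, so H_1 = Z ⊕ Z/2Z.
  H_2: rank ker ∂_2 − rank ∂_3 = (20 − 20) − 0 = 0, and there is no ∂_3, so H_2 = 0.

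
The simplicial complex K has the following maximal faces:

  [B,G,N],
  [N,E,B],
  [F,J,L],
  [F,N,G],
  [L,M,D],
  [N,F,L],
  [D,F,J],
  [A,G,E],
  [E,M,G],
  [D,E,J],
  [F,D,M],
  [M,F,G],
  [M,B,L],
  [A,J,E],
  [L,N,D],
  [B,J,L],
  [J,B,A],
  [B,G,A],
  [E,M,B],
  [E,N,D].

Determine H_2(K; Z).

We work with the vertex ordering A < B < D < E < F < G < J < L < M < N. The simplices of K, each written with vertices in increasing order, are:

  0-simplices (10): A, B, D, E, F, G, J, L, M, N
  1-simplices (30): AB, AE, AG, AJ, BE, BG, BJ, BL, BM, BN, DE, DF, DJ, DL, DM, DN, EG, EJ, EM, EN, FG, FJ, FL, FM, FN, GM, GN, JL, LM, LN
  2-simplices (20): ABG, ABJ, AEG, AEJ, BEM, BEN, BGN, BJL, BLM, DEJ, DEN, DFJ, DFM, DLM, DLN, EGM, FGM, FGN, FJL, FLN

Hence C_0 ≅ Z^10, C_1 ≅ Z^30, C_2 ≅ Z^20.

The boundary map ∂_1: C_1 → C_0 sends each edge [p,q] (with p < q) to q − p.
This gives a 10×30 integer matrix of rank 9; reducing to Smith normal form yields diagonal entries (1,1,1,1,1,1,1,1,1).

Boundary ∂_2: C_2 → C_1 acts by ∂[p,q,r] = [q,r] − [p,r] + [p,q]. For instance
  ∂AEJ = EJ − AJ + AE,
  ∂BEM = EM − BM + BE.
The resulting 30×20 matrix has rank 20, and its Smith normal form has invariant factors (1,1,1,1,1,1,1,1,1,1,1,1,1,1,1,1,1,1,1,2).

From H_k ≅ ker(∂_k) / im(∂_{k+1}) we obtain:

  H_2: rank ker ∂_2 − rank ∂_3 = (20 − 20) − 0 = 0, and there is no ∂_3, so H_2 = 0.

(K is a triangulation of the Klein bottle.)

H_2 = 0.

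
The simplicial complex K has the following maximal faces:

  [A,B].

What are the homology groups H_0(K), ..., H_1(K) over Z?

Fix the vertex order A < B and write every simplex with vertices in increasing order. Then dim K = 1 and the simplices of K are:

  0-simplices (2): A, B
  1-simplices (1): AB

so the chain groups are C_0 ≅ Z^2, C_1 ≅ Z^1.

Boundary ∂_1: C_1 → C_0 is given by ∂[p,q] = [q] − [p]. For instance
  ∂AB = B − A.
As a 2×1 matrix over Z this has rank 1, with invariant factors (1).

Computing H_k = (kernel of ∂_k) / (image of ∂_{k+1}):

  H_0: rank C_0 − rank ∂_1 = 2 − 1 = 1, and the invariant factors of ∂_1 are all 1, so H_0 = Z.
  H_1: rank ker ∂_1 − rank ∂_2 = (1 − 1) − 0 = 0, and there is no ∂_2, so H_1 = 0.

H_0 = Z,  H_1 = 0.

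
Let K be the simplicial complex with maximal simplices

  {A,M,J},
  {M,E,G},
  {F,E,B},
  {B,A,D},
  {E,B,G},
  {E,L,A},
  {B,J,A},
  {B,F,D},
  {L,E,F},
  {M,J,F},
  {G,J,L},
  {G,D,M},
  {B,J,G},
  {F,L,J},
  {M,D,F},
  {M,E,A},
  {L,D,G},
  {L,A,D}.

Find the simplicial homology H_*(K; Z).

H_0 ≅ Z,  H_1 ≅ Z^2,  H_2 ≅ Z.

Take the total order A < B < D < E < F < G < J < L < M on the vertex set. Then K (dimension 2) consists of the simplices:

  0-simplices (9): A, B, D, E, F, G, J, L, M
  1-simplices (27): AB, AD, AE, AJ, AL, AM, BD, BE, BF, BG, BJ, DF, DG, DL, DM, EF, EG, EL, EM, FJ, FL, FM, GJ, GL, GM, JL, JM
  2-simplices (18): ABD, ABJ, ADL, AEL, AEM, AJM, BDF, BEF, BEG, BGJ, DFM, DGL, DGM, EFL, EGM, FJL, FJM, GJL

so the chain groups are C_0 ≅ Z^9, C_1 ≅ Z^27, C_2 ≅ Z^18.

Boundary ∂_1: C_1 → C_0 is given by ∂[p,q] = [q] − [p].
As a 9×27 matrix over Z this has rank 8, with invariant factors (1,1,1,1,1,1,1,1).

The boundary map ∂_2: C_2 → C_1 acts by ∂[p,q,r] = [q,r] − [p,r] + [p,q]. For instance
  ∂AJM = JM − AM + AJ,
  ∂DGL = GL − DL + DG.
The resulting 27×18 matrix has rank 17, and its Smith normal form has invariant factors (1,1,1,1,1,1,1,1,1,1,1,1,1,1,1,1,1).

From H_k ≅ ker(∂_k) / im(∂_{k+1}) we obtain:

  H_0: rank C_0 − rank ∂_1 = 9 − 8 = 1, and the invariant factors of ∂_1 are all 1, so H_0 ≅ Z.
  H_1: rank ker ∂_1 − rank ∂_2 = (27 − 8) − 17 = 2, and the invariant factors of ∂_2 are all 1, so H_1 ≅ Z^2.
  H_2: rank ker ∂_2 − rank ∂_3 = (18 − 17) − 0 = 1, and there is no ∂_3, so H_2 ≅ Z.

As a check, the Euler characteristic is 9 − 27 + 18 = 0, which agrees with 1 − 2 + 1 = 0.
(K is a triangulation of the torus T^2.)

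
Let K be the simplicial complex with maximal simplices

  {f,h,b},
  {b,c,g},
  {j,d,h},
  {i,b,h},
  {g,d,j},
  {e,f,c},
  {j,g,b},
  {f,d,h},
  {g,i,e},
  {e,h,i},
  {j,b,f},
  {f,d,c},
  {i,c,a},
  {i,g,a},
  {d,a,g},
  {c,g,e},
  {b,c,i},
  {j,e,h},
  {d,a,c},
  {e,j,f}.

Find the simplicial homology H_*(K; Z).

Order the vertices as a < b < c < d < e < f < g < h < i < j. Listing each simplex with vertices in this order, K has dimension 2 with simplices:

  0-simplices (10): a, b, c, d, e, f, g, h, i, j
  1-simplices (30): ac, ad, ag, ai, bc, bf, bg, bh, bi, bj, cd, ce, cf, cg, ci, df, dg, dh, dj, ef, eg, eh, ei, ej, fh, fj, gi, gj, hi, hj
  2-simplices (20): acd, aci, adg, agi, bcg, bci, bfh, bfj, bgj, bhi, cdf, cef, ceg, dfh, dgj, dhj, efj, egi, ehi, ehj

so the chain groups are C_0 ≅ Z^10, C_1 ≅ Z^30, C_2 ≅ Z^20.

∂_1: C_1 → C_0 maps an edge to its endpoints' difference, ∂[p,q] = q − p. For instance
  ∂df = f − d.
This gives a 10×30 integer matrix of rank 9; reducing to Smith normal form yields diagonal entries (1,1,1,1,1,1,1,1,1).

∂_2: C_2 → C_1 maps a triangle to the signed sum of its edges. For instance
  ∂dhj = hj − dj + dh,
  ∂bfh = fh − bh + bf.
The 30×20 boundary matrix has rank 20 and Smith normal form diag(1,1,1,1,1,1,1,1,1,1,1,1,1,1,1,1,1,1,1,2).

Now H_k = ker ∂_k / im ∂_{k+1}, so:

  H_0: rank C_0 − rank ∂_1 = 10 − 9 = 1, and the invariant factors of ∂_1 are all 1, so H_0 = Z.
  H_1: rank ker ∂_1 − rank ∂_2 = (30 − 9) − 20 = 1, and ∂_2 has invariant factor 2 > 1, so H_1 = Z × Z/2.
  H_2: rank ker ∂_2 − rank ∂_3 = (20 − 20) − 0 = 0, and there is no ∂_3, so H_2 = 0.

As a check, the Euler characteristic is 10 − 30 + 20 = 0, which agrees with 1 − 1 + 0 = 0.

H_0 ≅ Z,  H_1 ≅ Z × Z/2,  H_2 = 0.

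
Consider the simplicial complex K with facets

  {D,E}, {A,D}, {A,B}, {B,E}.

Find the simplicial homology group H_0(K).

Take the total order A < B < D < E on the vertex set. Then K (dimension 1) consists of the simplices:

  0-simplices (4): A, B, D, E
  1-simplices (4): AB, AD, BE, DE

so the chain groups are C_0 ≅ Z^4, C_1 ≅ Z^4.

∂_1: C_1 → C_0 sends each edge [p,q] (with p < q) to q − p. For instance
  ∂BE = E − B.
As a 4×4 matrix over Z this has rank 3, with invariant factors (1,1,1).

Reading off H_k = ker ∂_k / im ∂_{k+1}:

  H_0: rank C_0 − rank ∂_1 = 4 − 3 = 1, and the invariant factors of ∂_1 are all 1, so H_0 = Z.

H_0 ≅ Z.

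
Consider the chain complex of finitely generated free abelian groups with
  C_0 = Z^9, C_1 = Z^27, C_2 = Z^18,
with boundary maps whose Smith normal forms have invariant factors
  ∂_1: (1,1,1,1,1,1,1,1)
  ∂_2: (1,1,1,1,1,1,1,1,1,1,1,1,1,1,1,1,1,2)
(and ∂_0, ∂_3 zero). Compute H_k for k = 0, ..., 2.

H_0 ≅ Z,  H_1 ≅ Z ⊕ Z/2Z,  H_2 = 0.

H_0: b_0 = 9 − 0 − 8 = 1; torsion from ∂_1 factors > 1: none. So H_0 ≅ Z.
H_1: b_1 = 27 − 8 − 18 = 1; torsion from ∂_2 factors > 1: [2]. So H_1 ≅ Z ⊕ Z/2Z.
H_2: b_2 = 18 − 18 − 0 = 0; torsion from ∂_3 factors > 1: none. So H_2 ≅ 0.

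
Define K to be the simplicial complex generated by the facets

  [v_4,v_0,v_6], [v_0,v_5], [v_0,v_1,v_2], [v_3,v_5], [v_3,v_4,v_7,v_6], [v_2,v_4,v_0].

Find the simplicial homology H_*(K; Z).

H_0 ≅ Z,  H_1 ≅ Z,  H_2 = 0,  H_3 = 0.

Take the total order v_0 < v_1 < v_2 < v_3 < v_4 < v_5 < v_6 < v_7 on the vertex set. Then K (dimension 3) consists of the simplices:

  0-simplices (8): [v_0], [v_1], [v_2], [v_3], [v_4], [v_5], [v_6], [v_7]
  1-simplices (14): [v_0,v_1], [v_0,v_2], [v_0,v_4], [v_0,v_5], [v_0,v_6], [v_1,v_2], [v_2,v_4], [v_3,v_4], [v_3,v_5], [v_3,v_6], [v_3,v_7], [v_4,v_6], [v_4,v_7], [v_6,v_7]
  2-simplices (7): [v_0,v_1,v_2], [v_0,v_2,v_4], [v_0,v_4,v_6], [v_3,v_4,v_6], [v_3,v_4,v_7], [v_3,v_6,v_7], [v_4,v_6,v_7]
  3-simplices (1): [v_3,v_4,v_6,v_7]

giving chain groups C_0 ≅ Z^8, C_1 ≅ Z^14, C_2 ≅ Z^7, C_3 ≅ Z^1.

∂_1: C_1 → C_0 sends each edge [p,q] (with p < q) to q − p. For instance
  ∂[v_3,v_7] = [v_7] − [v_3].
The resulting 8×14 matrix has rank 7, and its Smith normal form has invariant factors (1,1,1,1,1,1,1).

Boundary ∂_2: C_2 → C_1 maps a triangle to the signed sum of its edges. For instance
  ∂[v_3,v_6,v_7] = [v_6,v_7] − [v_3,v_7] + [v_3,v_6],
  ∂[v_4,v_6,v_7] = [v_6,v_7] − [v_4,v_7] + [v_4,v_6].
The resulting 14×7 matrix has rank 6, and its Smith normal form has invariant factors (1,1,1,1,1,1).

∂_3: C_3 → C_2 sends each 3-simplex σ to the alternating sum Σ_i (−1)^i (σ with its i-th vertex removed). For instance
  ∂[v_3,v_4,v_6,v_7] = [v_4,v_6,v_7] − [v_3,v_6,v_7] + [v_3,v_4,v_7] − [v_3,v_4,v_6].
The 7×1 boundary matrix has rank 1 and Smith normal form diag(1).

Computing H_k = (kernel of ∂_k) / (image of ∂_{k+1}):

  H_0: rank C_0 − rank ∂_1 = 8 − 7 = 1, and the invariant factors of ∂_1 are all 1, so H_0 = Z.
  H_1: rank ker ∂_1 − rank ∂_2 = (14 − 7) − 6 = 1, and the invariant factors of ∂_2 are all 1, so H_1 = Z.
  H_2: rank ker ∂_2 − rank ∂_3 = (7 − 6) − 1 = 0, and the invariant factors of ∂_3 are all 1, so H_2 = 0.
  H_3: rank ker ∂_3 − rank ∂_4 = (1 − 1) − 0 = 0, and there is no ∂_4, so H_3 = 0.

As a check, the Euler characteristic is 8 − 14 + 7 − 1 = 0, which agrees with 1 − 1 + 0 − 0 = 0.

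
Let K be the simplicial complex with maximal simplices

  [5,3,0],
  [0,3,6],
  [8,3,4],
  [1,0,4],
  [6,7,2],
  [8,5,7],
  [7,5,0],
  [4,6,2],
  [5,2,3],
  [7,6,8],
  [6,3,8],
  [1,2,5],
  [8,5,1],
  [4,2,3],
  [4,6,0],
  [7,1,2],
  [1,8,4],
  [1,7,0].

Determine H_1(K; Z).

H_1 ≅ Z ⊕ Z/2Z.

Fix the vertex order 0 < 1 < 2 < 3 < 4 < 5 < 6 < 7 < 8 and write every simplex with vertices in increasing order. Then dim K = 2 and the simplices of K are:

  0-simplices (9): [0], [1], [2], [3], [4], [5], [6], [7], [8]
  1-simplices (27): (27 of them)
  2-simplices (18): [0,1,4], [0,1,7], [0,3,5], [0,3,6], [0,4,6], [0,5,7], [1,2,5], [1,2,7], [1,4,8], [1,5,8], [2,3,4], [2,3,5], [2,4,6], [2,6,7], [3,4,8], [3,6,8], [5,7,8], [6,7,8]

giving chain groups C_0 ≅ Z^9, C_1 ≅ Z^27, C_2 ≅ Z^18.

∂_1: C_1 → C_0 is given by ∂[p,q] = [q] − [p]. For instance
  ∂[1,5] = [5] − [1].
The resulting 9×27 matrix has rank 8, and its Smith normal form has invariant factors (1,1,1,1,1,1,1,1).

Boundary ∂_2: C_2 → C_1 maps a triangle to the signed sum of its edges. For instance
  ∂[2,6,7] = [6,7] − [2,7] + [2,6],
  ∂[2,3,5] = [3,5] − [2,5] + [2,3].
The 27×18 boundary matrix has rank 18 and Smith normal form diag(1,1,1,1,1,1,1,1,1,1,1,1,1,1,1,1,1,2).

Computing H_k = (kernel of ∂_k) / (image of ∂_{k+1}):

  H_1: rank ker ∂_1 − rank ∂_2 = (27 − 8) − 18 = 1, and ∂_2 has invariant factor 2 > 1, so H_1 = Z ⊕ Z/2Z.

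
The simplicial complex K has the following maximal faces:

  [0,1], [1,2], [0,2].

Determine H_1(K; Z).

H_1 ≅ Z.

Fix the vertex order 0 < 1 < 2 and write every simplex with vertices in increasing order. Then dim K = 1 and the simplices of K are:

  0-simplices (3): [0], [1], [2]
  1-simplices (3): [0,1], [0,2], [1,2]

Hence C_0 ≅ Z^3, C_1 ≅ Z^3.

Boundary ∂_1: C_1 → C_0 sends each edge [p,q] (with p < q) to q − p. For instance
  ∂[0,2] = [2] − [0].
This gives a 3×3 integer matrix of rank 2; reducing to Smith normal form yields diagonal entries (1,1).

Reading off H_k = ker ∂_k / im ∂_{k+1}:

  H_1: rank ker ∂_1 − rank ∂_2 = (3 − 2) − 0 = 1, and there is no ∂_2, so H_1 = Z.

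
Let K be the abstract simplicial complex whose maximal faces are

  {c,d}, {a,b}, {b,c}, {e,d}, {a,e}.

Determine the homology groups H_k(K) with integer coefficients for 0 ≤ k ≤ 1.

Order the vertices as a < b < c < d < e. Listing each simplex with vertices in this order, K has dimension 1 with simplices:

  0-simplices (5): a, b, c, d, e
  1-simplices (5): ab, ae, bc, cd, de

Hence C_0 ≅ Z^5, C_1 ≅ Z^5.

∂_1: C_1 → C_0 sends each edge [p,q] (with p < q) to q − p.
The resulting 5×5 matrix has rank 4, and its Smith normal form has invariant factors (1,1,1,1).

Now H_k = ker ∂_k / im ∂_{k+1}, so:

  H_0: rank C_0 − rank ∂_1 = 5 − 4 = 1, and the invariant factors of ∂_1 are all 1, so H_0 ≅ Z.
  H_1: rank ker ∂_1 − rank ∂_2 = (5 − 4) − 0 = 1, and there is no ∂_2, so H_1 ≅ Z.

As a check, the Euler characteristic is 5 − 5 = 0, which agrees with 1 − 1 = 0.
(K is a triangulation of the circle S^1.)

H_0 ≅ Z,  H_1 ≅ Z.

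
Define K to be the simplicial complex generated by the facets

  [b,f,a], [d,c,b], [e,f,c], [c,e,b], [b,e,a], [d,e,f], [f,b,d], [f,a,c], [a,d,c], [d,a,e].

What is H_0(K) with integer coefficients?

Take the total order a < b < c < d < e < f on the vertex set. Then K (dimension 2) consists of the simplices:

  0-simplices (6): a, b, c, d, e, f
  1-simplices (15): ab, ac, ad, ae, af, bc, bd, be, bf, cd, ce, cf, de, df, ef
  2-simplices (10): abe, abf, acd, acf, ade, bcd, bce, bdf, cef, def

so the chain groups are C_0 ≅ Z^6, C_1 ≅ Z^15, C_2 ≅ Z^10.

∂_1: C_1 → C_0 maps an edge to its endpoints' difference, ∂[p,q] = q − p.
The resulting 6×15 matrix has rank 5, and its Smith normal form has invariant factors (1,1,1,1,1).

∂_2: C_2 → C_1 sends each 2-simplex [p,q,r] to [q,r] − [p,r] + [p,q]. For instance
  ∂abf = bf − af + ab,
  ∂acd = cd − ad + ac.
As a 15×10 matrix over Z this has rank 10, with invariant factors (1,1,1,1,1,1,1,1,1,2).

From H_k ≅ ker(∂_k) / im(∂_{k+1}) we obtain:

  H_0: rank C_0 − rank ∂_1 = 6 − 5 = 1, and the invariant factors of ∂_1 are all 1, so H_0 = Z.

(K is a triangulation of the real projective plane RP^2.)

H_0 ≅ Z.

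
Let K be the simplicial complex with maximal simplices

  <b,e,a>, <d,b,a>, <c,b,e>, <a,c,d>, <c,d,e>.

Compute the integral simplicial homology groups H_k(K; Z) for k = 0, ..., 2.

H_0 ≅ Z,  H_1 ≅ Z,  H_2 = 0.

Order the vertices as a < b < c < d < e. Listing each simplex with vertices in this order, K has dimension 2 with simplices:

  0-simplices (5): a, b, c, d, e
  1-simplices (10): ab, ac, ad, ae, bc, bd, be, cd, ce, de
  2-simplices (5): abd, abe, acd, bce, cde

giving chain groups C_0 ≅ Z^5, C_1 ≅ Z^10, C_2 ≅ Z^5.

∂_1: C_1 → C_0 maps an edge to its endpoints' difference, ∂[p,q] = q − p. For instance
  ∂ac = c − a.
This gives a 5×10 integer matrix of rank 4; reducing to Smith normal form yields diagonal entries (1,1,1,1).

∂_2: C_2 → C_1 maps a triangle to the signed sum of its edges. For instance
  ∂cde = de − ce + cd,
  ∂acd = cd − ad + ac.
The resulting 10×5 matrix has rank 5, and its Smith normal form has invariant factors (1,1,1,1,1).

Now H_k = ker ∂_k / im ∂_{k+1}, so:

  H_0: rank C_0 − rank ∂_1 = 5 − 4 = 1, and the invariant factors of ∂_1 are all 1, so H_0 ≅ Z.
  H_1: rank ker ∂_1 − rank ∂_2 = (10 − 4) − 5 = 1, and the invariant factors of ∂_2 are all 1, so H_1 ≅ Z.
  H_2: rank ker ∂_2 − rank ∂_3 = (5 − 5) − 0 = 0, and there is no ∂_3, so H_2 ≅ 0.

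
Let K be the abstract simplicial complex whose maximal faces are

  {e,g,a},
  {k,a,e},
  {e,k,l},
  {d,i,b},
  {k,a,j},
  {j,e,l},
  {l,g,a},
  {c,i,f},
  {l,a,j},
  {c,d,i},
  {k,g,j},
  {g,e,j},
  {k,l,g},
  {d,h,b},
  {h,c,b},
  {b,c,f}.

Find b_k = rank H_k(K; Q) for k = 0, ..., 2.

Take the total order a < b < c < d < e < f < g < h < i < j < k < l on the vertex set. Then K (dimension 2) consists of the simplices:

  0-simplices (12): a, b, c, d, e, f, g, h, i, j, k, l
  1-simplices (27): ae, ag, aj, ak, al, bc, bd, bf, bh, bi, cd, cf, ch, ci, dh, di, eg, ej, ek, el, fi, gj, gk, gl, jk, jl, kl
  2-simplices (16): aeg, aek, agl, ajk, ajl, bcf, bch, bdh, bdi, cdi, cfi, egj, ejl, ekl, gjk, gkl

giving chain groups C_0 ≅ Z^12, C_1 ≅ Z^27, C_2 ≅ Z^16.

The boundary map ∂_1: C_1 → C_0 maps an edge to its endpoints' difference, ∂[p,q] = q − p. For instance
  ∂ch = h − c.
The resulting 12×27 matrix has rank 10, and its Smith normal form has invariant factors (1,1,1,1,1,1,1,1,1,1).

The boundary map ∂_2: C_2 → C_1 maps a triangle to the signed sum of its edges. For instance
  ∂aek = ek − ak + ae,
  ∂bdh = dh − bh + bd.
As a 27×16 matrix over Z this has rank 16, with invariant factors (1,1,1,1,1,1,1,1,1,1,1,1,1,1,1,2).

From H_k ≅ ker(∂_k) / im(∂_{k+1}) we obtain:

  H_0: rank C_0 − rank ∂_1 = 12 − 10 = 2, and the invariant factors of ∂_1 are all 1, so H_0 = Z^2.
  H_1: rank ker ∂_1 − rank ∂_2 = (27 − 10) − 16 = 1, and ∂_2 has invariant factor 2 > 1, so H_1 = Z ⊕ Z/2.
  H_2: rank ker ∂_2 − rank ∂_3 = (16 − 16) − 0 = 0, and there is no ∂_3, so H_2 = 0.

Hence the Betti numbers are b_0 = 2, b_1 = 1, b_2 = 0.

b_0 = 2, b_1 = 1, b_2 = 0.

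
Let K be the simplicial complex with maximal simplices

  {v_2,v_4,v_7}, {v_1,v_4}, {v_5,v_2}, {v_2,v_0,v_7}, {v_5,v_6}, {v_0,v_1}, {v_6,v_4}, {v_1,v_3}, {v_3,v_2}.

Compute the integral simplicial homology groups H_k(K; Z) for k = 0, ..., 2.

Fix the vertex order v_0 < v_1 < v_2 < v_3 < v_4 < v_5 < v_6 < v_7 and write every simplex with vertices in increasing order. Then dim K = 2 and the simplices of K are:

  0-simplices (8): [v_0], [v_1], [v_2], [v_3], [v_4], [v_5], [v_6], [v_7]
  1-simplices (12): [v_0,v_1], [v_0,v_2], [v_0,v_7], [v_1,v_3], [v_1,v_4], [v_2,v_3], [v_2,v_4], [v_2,v_5], [v_2,v_7], [v_4,v_6], [v_4,v_7], [v_5,v_6]
  2-simplices (2): [v_0,v_2,v_7], [v_2,v_4,v_7]

giving chain groups C_0 ≅ Z^8, C_1 ≅ Z^12, C_2 ≅ Z^2.

The boundary map ∂_1: C_1 → C_0 sends each edge [p,q] (with p < q) to q − p. For instance
  ∂[v_1,v_3] = [v_3] − [v_1].
As a 8×12 matrix over Z this has rank 7, with invariant factors (1,1,1,1,1,1,1).

The boundary map ∂_2: C_2 → C_1 acts by ∂[p,q,r] = [q,r] − [p,r] + [p,q]. For instance
  ∂[v_2,v_4,v_7] = [v_4,v_7] − [v_2,v_7] + [v_2,v_4],
  ∂[v_0,v_2,v_7] = [v_2,v_7] − [v_0,v_7] + [v_0,v_2].
This gives a 12×2 integer matrix of rank 2; reducing to Smith normal form yields diagonal entries (1,1).

Now H_k = ker ∂_k / im ∂_{k+1}, so:

  H_0: rank C_0 − rank ∂_1 = 8 − 7 = 1, and the invariant factors of ∂_1 are all 1, so H_0 ≅ Z.
  H_1: rank ker ∂_1 − rank ∂_2 = (12 − 7) − 2 = 3, and the invariant factors of ∂_2 are all 1, so H_1 ≅ Z^3.
  H_2: rank ker ∂_2 − rank ∂_3 = (2 − 2) − 0 = 0, and there is no ∂_3, so H_2 ≅ 0.

H_0 ≅ Z,  H_1 ≅ Z^3,  H_2 = 0.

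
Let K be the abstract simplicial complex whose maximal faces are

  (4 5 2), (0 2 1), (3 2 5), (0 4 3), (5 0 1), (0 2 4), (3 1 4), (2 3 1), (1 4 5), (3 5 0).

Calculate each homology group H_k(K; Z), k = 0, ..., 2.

Order the vertices as 0 < 1 < 2 < 3 < 4 < 5. Listing each simplex with vertices in this order, K has dimension 2 with simplices:

  0-simplices (6): [0], [1], [2], [3], [4], [5]
  1-simplices (15): [0,1], [0,2], [0,3], [0,4], [0,5], [1,2], [1,3], [1,4], [1,5], [2,3], [2,4], [2,5], [3,4], [3,5], [4,5]
  2-simplices (10): [0,1,2], [0,1,5], [0,2,4], [0,3,4], [0,3,5], [1,2,3], [1,3,4], [1,4,5], [2,3,5], [2,4,5]

giving chain groups C_0 ≅ Z^6, C_1 ≅ Z^15, C_2 ≅ Z^10.

The boundary map ∂_1: C_1 → C_0 is given by ∂[p,q] = [q] − [p]. For instance
  ∂[0,3] = [3] − [0].
The resulting 6×15 matrix has rank 5, and its Smith normal form has invariant factors (1,1,1,1,1).

Boundary ∂_2: C_2 → C_1 maps a triangle to the signed sum of its edges. For instance
  ∂[2,3,5] = [3,5] − [2,5] + [2,3],
  ∂[2,4,5] = [4,5] − [2,5] + [2,4].
As a 15×10 matrix over Z this has rank 10, with invariant factors (1,1,1,1,1,1,1,1,1,2).

Reading off H_k = ker ∂_k / im ∂_{k+1}:

  H_0: rank C_0 − rank ∂_1 = 6 − 5 = 1, and the invariant factors of ∂_1 are all 1, so H_0 ≅ Z.
  H_1: rank ker ∂_1 − rank ∂_2 = (15 − 5) − 10 = 0, and ∂_2 has invariant factor 2 > 1, so H_1 ≅ Z/2.
  H_2: rank ker ∂_2 − rank ∂_3 = (10 − 10) − 0 = 0, and there is no ∂_3, so H_2 ≅ 0.

H_0 ≅ Z,  H_1 ≅ Z/2,  H_2 = 0.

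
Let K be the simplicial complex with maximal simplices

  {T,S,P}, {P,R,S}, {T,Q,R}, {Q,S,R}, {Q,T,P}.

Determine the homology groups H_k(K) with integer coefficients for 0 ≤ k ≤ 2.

Take the total order P < Q < R < S < T on the vertex set. Then K (dimension 2) consists of the simplices:

  0-simplices (5): P, Q, R, S, T
  1-simplices (10): PQ, PR, PS, PT, QR, QS, QT, RS, RT, ST
  2-simplices (5): PQT, PRS, PST, QRS, QRT

Hence C_0 ≅ Z^5, C_1 ≅ Z^10, C_2 ≅ Z^5.

∂_1: C_1 → C_0 maps an edge to its endpoints' difference, ∂[p,q] = q − p. For instance
  ∂PT = T − P.
The 5×10 boundary matrix has rank 4 and Smith normal form diag(1,1,1,1).

The boundary map ∂_2: C_2 → C_1 acts by ∂[p,q,r] = [q,r] − [p,r] + [p,q]. For instance
  ∂QRT = RT − QT + QR,
  ∂PRS = RS − PS + PR.
The resulting 10×5 matrix has rank 5, and its Smith normal form has invariant factors (1,1,1,1,1).

Computing H_k = (kernel of ∂_k) / (image of ∂_{k+1}):

  H_0: rank C_0 − rank ∂_1 = 5 − 4 = 1, and the invariant factors of ∂_1 are all 1, so H_0 ≅ Z.
  H_1: rank ker ∂_1 − rank ∂_2 = (10 − 4) − 5 = 1, and the invariant factors of ∂_2 are all 1, so H_1 ≅ Z.
  H_2: rank ker ∂_2 − rank ∂_3 = (5 − 5) − 0 = 0, and there is no ∂_3, so H_2 ≅ 0.

As a check, the Euler characteristic is 5 − 10 + 5 = 0, which agrees with 1 − 1 + 0 = 0.

H_0 ≅ Z,  H_1 ≅ Z,  H_2 = 0.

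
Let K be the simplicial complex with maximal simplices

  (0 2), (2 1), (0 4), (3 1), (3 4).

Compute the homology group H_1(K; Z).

K has 5 vertices, 5 edges.
rank ∂_1 = 4, rank ∂_2 = 0 ⇒ b_1 = 5 − 4 − 0 = 1. So H_1 ≅ Z.

H_1 = Z.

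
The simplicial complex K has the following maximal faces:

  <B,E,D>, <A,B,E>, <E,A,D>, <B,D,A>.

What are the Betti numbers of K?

b_0 = 1, b_1 = 0, b_2 = 1.

Order the vertices as A < B < D < E. Listing each simplex with vertices in this order, K has dimension 2 with simplices:

  0-simplices (4): A, B, D, E
  1-simplices (6): AB, AD, AE, BD, BE, DE
  2-simplices (4): ABD, ABE, ADE, BDE

giving chain groups C_0 ≅ Z^4, C_1 ≅ Z^6, C_2 ≅ Z^4.

The boundary map ∂_1: C_1 → C_0 maps an edge to its endpoints' difference, ∂[p,q] = q − p. For instance
  ∂AE = E − A.
This gives a 4×6 integer matrix of rank 3; reducing to Smith normal form yields diagonal entries (1,1,1).

The boundary map ∂_2: C_2 → C_1 maps a triangle to the signed sum of its edges. For instance
  ∂ABD = BD − AD + AB,
  ∂BDE = DE − BE + BD.
The 6×4 boundary matrix has rank 3 and Smith normal form diag(1,1,1).

Now H_k = ker ∂_k / im ∂_{k+1}, so:

  H_0: rank C_0 − rank ∂_1 = 4 − 3 = 1, and the invariant factors of ∂_1 are all 1, so H_0 ≅ Z.
  H_1: rank ker ∂_1 − rank ∂_2 = (6 − 3) − 3 = 0, and the invariant factors of ∂_2 are all 1, so H_1 ≅ 0.
  H_2: rank ker ∂_2 − rank ∂_3 = (4 − 3) − 0 = 1, and there is no ∂_3, so H_2 ≅ Z.

Hence the Betti numbers are b_0 = 1, b_1 = 0, b_2 = 1.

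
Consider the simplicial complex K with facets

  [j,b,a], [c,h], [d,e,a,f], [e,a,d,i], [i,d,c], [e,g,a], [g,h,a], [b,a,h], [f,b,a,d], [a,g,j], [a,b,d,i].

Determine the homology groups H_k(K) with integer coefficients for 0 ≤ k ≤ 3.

Order the vertices as a < b < c < d < e < f < g < h < i < j. Listing each simplex with vertices in this order, K has dimension 3 with simplices:

  0-simplices (10): a, b, c, d, e, f, g, h, i, j
  1-simplices (24): ab, ad, ae, af, ag, ah, ai, aj, bd, bf, bh, bi, bj, cd, ch, ci, de, df, di, ef, eg, ei, gh, gj
  2-simplices (18): abd, abf, abh, abi, abj, ade, adf, adi, aef, aeg, aei, agh, agj, bdf, bdi, cdi, def, dei
  3-simplices (4): abdf, abdi, adef, adei

so the chain groups are C_0 ≅ Z^10, C_1 ≅ Z^24, C_2 ≅ Z^18, C_3 ≅ Z^4.

Boundary ∂_1: C_1 → C_0 is given by ∂[p,q] = [q] − [p]. For instance
  ∂cd = d − c.
As a 10×24 matrix over Z this has rank 9, with invariant factors (1,1,1,1,1,1,1,1,1).

The boundary map ∂_2: C_2 → C_1 sends each 2-simplex [p,q,r] to [q,r] − [p,r] + [p,q]. For instance
  ∂cdi = di − ci + cd,
  ∂def = ef − df + de.
As a 24×18 matrix over Z this has rank 14, with invariant factors (1,1,1,1,1,1,1,1,1,1,1,1,1,1).

Boundary ∂_3: C_3 → C_2 sends each 3-simplex σ to the alternating sum Σ_i (−1)^i (σ with its i-th vertex removed). For instance
  ∂abdf = bdf − adf + abf − abd,
  ∂adei = dei − aei + adi − ade.
This gives a 18×4 integer matrix of rank 4; reducing to Smith normal form yields diagonal entries (1,1,1,1).

From H_k ≅ ker(∂_k) / im(∂_{k+1}) we obtain:

  H_0: rank C_0 − rank ∂_1 = 10 − 9 = 1, and the invariant factors of ∂_1 are all 1, so H_0 = Z.
  H_1: rank ker ∂_1 − rank ∂_2 = (24 − 9) − 14 = 1, and the invariant factors of ∂_2 are all 1, so H_1 = Z.
  H_2: rank ker ∂_2 − rank ∂_3 = (18 − 14) − 4 = 0, and the invariant factors of ∂_3 are all 1, so H_2 = 0.
  H_3: rank ker ∂_3 − rank ∂_4 = (4 − 4) − 0 = 0, and there is no ∂_4, so H_3 = 0.

As a check, the Euler characteristic is 10 − 24 + 18 − 4 = 0, which agrees with 1 − 1 + 0 − 0 = 0.

H_0 = Z,  H_1 = Z,  H_2 = 0,  H_3 = 0.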